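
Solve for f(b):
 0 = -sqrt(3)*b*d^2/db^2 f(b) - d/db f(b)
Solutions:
 f(b) = C1 + C2*b^(1 - sqrt(3)/3)


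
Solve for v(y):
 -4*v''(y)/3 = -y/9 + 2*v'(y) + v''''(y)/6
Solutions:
 v(y) = C1 + C2*exp(-6^(1/3)*y*(-(27 + sqrt(1113))^(1/3) + 4*6^(1/3)/(27 + sqrt(1113))^(1/3))/6)*sin(2^(1/3)*3^(1/6)*y*(2*2^(1/3)/(27 + sqrt(1113))^(1/3) + 3^(2/3)*(27 + sqrt(1113))^(1/3)/6)) + C3*exp(-6^(1/3)*y*(-(27 + sqrt(1113))^(1/3) + 4*6^(1/3)/(27 + sqrt(1113))^(1/3))/6)*cos(2^(1/3)*3^(1/6)*y*(2*2^(1/3)/(27 + sqrt(1113))^(1/3) + 3^(2/3)*(27 + sqrt(1113))^(1/3)/6)) + C4*exp(6^(1/3)*y*(-(27 + sqrt(1113))^(1/3) + 4*6^(1/3)/(27 + sqrt(1113))^(1/3))/3) + y^2/36 - y/27


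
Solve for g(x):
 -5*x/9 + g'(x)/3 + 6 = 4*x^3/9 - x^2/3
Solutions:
 g(x) = C1 + x^4/3 - x^3/3 + 5*x^2/6 - 18*x


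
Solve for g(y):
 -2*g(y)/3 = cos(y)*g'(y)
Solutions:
 g(y) = C1*(sin(y) - 1)^(1/3)/(sin(y) + 1)^(1/3)


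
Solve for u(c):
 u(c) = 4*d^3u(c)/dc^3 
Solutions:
 u(c) = C3*exp(2^(1/3)*c/2) + (C1*sin(2^(1/3)*sqrt(3)*c/4) + C2*cos(2^(1/3)*sqrt(3)*c/4))*exp(-2^(1/3)*c/4)


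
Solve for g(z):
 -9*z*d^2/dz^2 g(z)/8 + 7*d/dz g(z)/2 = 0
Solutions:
 g(z) = C1 + C2*z^(37/9)


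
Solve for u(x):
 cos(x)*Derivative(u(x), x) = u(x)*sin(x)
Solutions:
 u(x) = C1/cos(x)


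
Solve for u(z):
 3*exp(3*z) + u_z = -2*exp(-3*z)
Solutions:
 u(z) = C1 - exp(3*z) + 2*exp(-3*z)/3


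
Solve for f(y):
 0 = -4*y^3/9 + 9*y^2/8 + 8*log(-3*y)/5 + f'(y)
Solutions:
 f(y) = C1 + y^4/9 - 3*y^3/8 - 8*y*log(-y)/5 + 8*y*(1 - log(3))/5


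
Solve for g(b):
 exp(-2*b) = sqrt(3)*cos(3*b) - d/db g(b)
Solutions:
 g(b) = C1 + sqrt(3)*sin(3*b)/3 + exp(-2*b)/2


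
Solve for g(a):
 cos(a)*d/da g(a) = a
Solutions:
 g(a) = C1 + Integral(a/cos(a), a)


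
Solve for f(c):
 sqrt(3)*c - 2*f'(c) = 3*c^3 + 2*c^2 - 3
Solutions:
 f(c) = C1 - 3*c^4/8 - c^3/3 + sqrt(3)*c^2/4 + 3*c/2


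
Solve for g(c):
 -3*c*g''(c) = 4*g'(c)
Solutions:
 g(c) = C1 + C2/c^(1/3)


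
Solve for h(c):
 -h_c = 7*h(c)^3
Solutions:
 h(c) = -sqrt(2)*sqrt(-1/(C1 - 7*c))/2
 h(c) = sqrt(2)*sqrt(-1/(C1 - 7*c))/2


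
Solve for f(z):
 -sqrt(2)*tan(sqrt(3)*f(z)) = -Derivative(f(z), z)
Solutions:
 f(z) = sqrt(3)*(pi - asin(C1*exp(sqrt(6)*z)))/3
 f(z) = sqrt(3)*asin(C1*exp(sqrt(6)*z))/3


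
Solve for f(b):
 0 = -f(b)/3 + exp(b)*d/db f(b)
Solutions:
 f(b) = C1*exp(-exp(-b)/3)


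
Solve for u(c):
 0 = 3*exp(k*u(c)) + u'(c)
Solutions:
 u(c) = Piecewise((log(1/(C1*k + 3*c*k))/k, Ne(k, 0)), (nan, True))
 u(c) = Piecewise((C1 - 3*c, Eq(k, 0)), (nan, True))


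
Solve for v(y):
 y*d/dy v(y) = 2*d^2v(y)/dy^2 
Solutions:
 v(y) = C1 + C2*erfi(y/2)


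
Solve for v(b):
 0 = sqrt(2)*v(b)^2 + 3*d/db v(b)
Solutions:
 v(b) = 3/(C1 + sqrt(2)*b)


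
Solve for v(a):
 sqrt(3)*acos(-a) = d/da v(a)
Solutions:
 v(a) = C1 + sqrt(3)*(a*acos(-a) + sqrt(1 - a^2))


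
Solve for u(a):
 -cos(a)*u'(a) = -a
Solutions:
 u(a) = C1 + Integral(a/cos(a), a)


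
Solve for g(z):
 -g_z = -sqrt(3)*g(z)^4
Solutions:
 g(z) = (-1/(C1 + 3*sqrt(3)*z))^(1/3)
 g(z) = (-1/(C1 + sqrt(3)*z))^(1/3)*(-3^(2/3) - 3*3^(1/6)*I)/6
 g(z) = (-1/(C1 + sqrt(3)*z))^(1/3)*(-3^(2/3) + 3*3^(1/6)*I)/6


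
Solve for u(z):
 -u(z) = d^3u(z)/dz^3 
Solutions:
 u(z) = C3*exp(-z) + (C1*sin(sqrt(3)*z/2) + C2*cos(sqrt(3)*z/2))*exp(z/2)


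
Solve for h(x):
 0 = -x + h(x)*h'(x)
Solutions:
 h(x) = -sqrt(C1 + x^2)
 h(x) = sqrt(C1 + x^2)


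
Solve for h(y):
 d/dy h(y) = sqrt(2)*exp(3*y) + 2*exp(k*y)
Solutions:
 h(y) = C1 + sqrt(2)*exp(3*y)/3 + 2*exp(k*y)/k


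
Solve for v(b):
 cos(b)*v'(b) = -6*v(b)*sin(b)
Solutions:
 v(b) = C1*cos(b)^6


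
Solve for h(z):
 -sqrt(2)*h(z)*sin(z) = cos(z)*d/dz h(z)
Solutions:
 h(z) = C1*cos(z)^(sqrt(2))


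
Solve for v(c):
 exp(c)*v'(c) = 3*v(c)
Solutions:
 v(c) = C1*exp(-3*exp(-c))


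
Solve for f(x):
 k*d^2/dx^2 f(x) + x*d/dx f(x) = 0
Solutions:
 f(x) = C1 + C2*sqrt(k)*erf(sqrt(2)*x*sqrt(1/k)/2)


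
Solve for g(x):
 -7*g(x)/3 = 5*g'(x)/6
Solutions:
 g(x) = C1*exp(-14*x/5)


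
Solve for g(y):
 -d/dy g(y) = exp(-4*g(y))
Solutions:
 g(y) = log(-I*(C1 - 4*y)^(1/4))
 g(y) = log(I*(C1 - 4*y)^(1/4))
 g(y) = log(-(C1 - 4*y)^(1/4))
 g(y) = log(C1 - 4*y)/4


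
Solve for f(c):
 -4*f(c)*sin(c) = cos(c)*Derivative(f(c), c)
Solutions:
 f(c) = C1*cos(c)^4


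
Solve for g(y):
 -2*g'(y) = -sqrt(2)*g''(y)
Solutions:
 g(y) = C1 + C2*exp(sqrt(2)*y)


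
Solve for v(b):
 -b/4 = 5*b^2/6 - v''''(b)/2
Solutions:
 v(b) = C1 + C2*b + C3*b^2 + C4*b^3 + b^6/216 + b^5/240


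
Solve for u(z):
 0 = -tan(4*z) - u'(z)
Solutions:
 u(z) = C1 + log(cos(4*z))/4


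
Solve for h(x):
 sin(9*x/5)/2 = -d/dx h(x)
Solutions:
 h(x) = C1 + 5*cos(9*x/5)/18


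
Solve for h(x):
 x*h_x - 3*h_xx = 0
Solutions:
 h(x) = C1 + C2*erfi(sqrt(6)*x/6)


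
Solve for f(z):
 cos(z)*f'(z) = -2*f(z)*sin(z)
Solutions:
 f(z) = C1*cos(z)^2


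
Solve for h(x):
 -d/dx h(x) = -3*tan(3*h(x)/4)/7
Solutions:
 h(x) = -4*asin(C1*exp(9*x/28))/3 + 4*pi/3
 h(x) = 4*asin(C1*exp(9*x/28))/3


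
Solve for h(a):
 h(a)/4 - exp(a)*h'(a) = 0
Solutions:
 h(a) = C1*exp(-exp(-a)/4)


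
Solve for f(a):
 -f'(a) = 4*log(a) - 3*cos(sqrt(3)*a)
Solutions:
 f(a) = C1 - 4*a*log(a) + 4*a + sqrt(3)*sin(sqrt(3)*a)


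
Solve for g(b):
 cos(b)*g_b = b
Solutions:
 g(b) = C1 + Integral(b/cos(b), b)


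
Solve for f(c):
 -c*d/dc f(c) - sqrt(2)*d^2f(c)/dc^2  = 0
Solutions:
 f(c) = C1 + C2*erf(2^(1/4)*c/2)


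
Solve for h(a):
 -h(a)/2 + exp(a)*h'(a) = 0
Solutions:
 h(a) = C1*exp(-exp(-a)/2)


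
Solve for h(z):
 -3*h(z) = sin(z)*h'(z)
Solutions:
 h(z) = C1*(cos(z) + 1)^(3/2)/(cos(z) - 1)^(3/2)


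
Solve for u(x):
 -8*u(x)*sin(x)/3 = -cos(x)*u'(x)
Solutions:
 u(x) = C1/cos(x)^(8/3)


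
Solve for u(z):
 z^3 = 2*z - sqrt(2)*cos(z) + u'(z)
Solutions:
 u(z) = C1 + z^4/4 - z^2 + sqrt(2)*sin(z)


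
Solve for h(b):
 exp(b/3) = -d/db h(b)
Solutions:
 h(b) = C1 - 3*exp(b/3)


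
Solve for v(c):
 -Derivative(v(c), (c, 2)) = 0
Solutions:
 v(c) = C1 + C2*c


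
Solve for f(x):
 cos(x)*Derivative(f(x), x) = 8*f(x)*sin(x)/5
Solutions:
 f(x) = C1/cos(x)^(8/5)


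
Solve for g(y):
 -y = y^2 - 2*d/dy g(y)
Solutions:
 g(y) = C1 + y^3/6 + y^2/4


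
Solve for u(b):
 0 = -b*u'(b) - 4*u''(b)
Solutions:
 u(b) = C1 + C2*erf(sqrt(2)*b/4)


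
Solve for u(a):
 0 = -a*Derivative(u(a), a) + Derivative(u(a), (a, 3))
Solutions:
 u(a) = C1 + Integral(C2*airyai(a) + C3*airybi(a), a)


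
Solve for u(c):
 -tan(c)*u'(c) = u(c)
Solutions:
 u(c) = C1/sin(c)


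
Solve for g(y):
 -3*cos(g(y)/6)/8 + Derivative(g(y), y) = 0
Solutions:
 -3*y/8 - 3*log(sin(g(y)/6) - 1) + 3*log(sin(g(y)/6) + 1) = C1


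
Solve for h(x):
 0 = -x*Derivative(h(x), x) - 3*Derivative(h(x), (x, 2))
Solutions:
 h(x) = C1 + C2*erf(sqrt(6)*x/6)


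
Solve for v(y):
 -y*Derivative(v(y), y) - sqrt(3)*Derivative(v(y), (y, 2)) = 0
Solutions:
 v(y) = C1 + C2*erf(sqrt(2)*3^(3/4)*y/6)


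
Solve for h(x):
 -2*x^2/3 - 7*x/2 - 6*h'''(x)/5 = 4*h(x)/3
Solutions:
 h(x) = C3*exp(-30^(1/3)*x/3) - x^2/2 - 21*x/8 + (C1*sin(10^(1/3)*3^(5/6)*x/6) + C2*cos(10^(1/3)*3^(5/6)*x/6))*exp(30^(1/3)*x/6)


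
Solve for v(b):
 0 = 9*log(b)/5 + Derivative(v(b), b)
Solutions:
 v(b) = C1 - 9*b*log(b)/5 + 9*b/5


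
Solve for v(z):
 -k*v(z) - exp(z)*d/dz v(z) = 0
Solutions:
 v(z) = C1*exp(k*exp(-z))


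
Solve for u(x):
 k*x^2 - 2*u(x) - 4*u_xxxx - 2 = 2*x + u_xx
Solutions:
 u(x) = k*x^2/2 - k/2 - x + (C1*sin(2^(3/4)*x*cos(atan(sqrt(31))/2)/2) + C2*cos(2^(3/4)*x*cos(atan(sqrt(31))/2)/2))*exp(-2^(3/4)*x*sin(atan(sqrt(31))/2)/2) + (C3*sin(2^(3/4)*x*cos(atan(sqrt(31))/2)/2) + C4*cos(2^(3/4)*x*cos(atan(sqrt(31))/2)/2))*exp(2^(3/4)*x*sin(atan(sqrt(31))/2)/2) - 1


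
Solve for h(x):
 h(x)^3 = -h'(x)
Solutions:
 h(x) = -sqrt(2)*sqrt(-1/(C1 - x))/2
 h(x) = sqrt(2)*sqrt(-1/(C1 - x))/2


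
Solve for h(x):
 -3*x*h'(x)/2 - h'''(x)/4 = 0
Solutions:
 h(x) = C1 + Integral(C2*airyai(-6^(1/3)*x) + C3*airybi(-6^(1/3)*x), x)


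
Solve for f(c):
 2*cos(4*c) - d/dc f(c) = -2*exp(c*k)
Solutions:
 f(c) = C1 + sin(4*c)/2 + 2*exp(c*k)/k


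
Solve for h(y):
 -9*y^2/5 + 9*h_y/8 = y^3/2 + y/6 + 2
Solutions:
 h(y) = C1 + y^4/9 + 8*y^3/15 + 2*y^2/27 + 16*y/9


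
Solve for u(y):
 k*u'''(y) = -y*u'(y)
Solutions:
 u(y) = C1 + Integral(C2*airyai(y*(-1/k)^(1/3)) + C3*airybi(y*(-1/k)^(1/3)), y)


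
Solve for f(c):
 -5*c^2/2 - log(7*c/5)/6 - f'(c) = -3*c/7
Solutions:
 f(c) = C1 - 5*c^3/6 + 3*c^2/14 - c*log(c)/6 - c*log(7)/6 + c/6 + c*log(5)/6


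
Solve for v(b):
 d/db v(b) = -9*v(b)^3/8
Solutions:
 v(b) = -2*sqrt(-1/(C1 - 9*b))
 v(b) = 2*sqrt(-1/(C1 - 9*b))


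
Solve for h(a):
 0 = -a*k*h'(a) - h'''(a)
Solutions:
 h(a) = C1 + Integral(C2*airyai(a*(-k)^(1/3)) + C3*airybi(a*(-k)^(1/3)), a)


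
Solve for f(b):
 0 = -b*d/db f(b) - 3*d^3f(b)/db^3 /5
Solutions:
 f(b) = C1 + Integral(C2*airyai(-3^(2/3)*5^(1/3)*b/3) + C3*airybi(-3^(2/3)*5^(1/3)*b/3), b)


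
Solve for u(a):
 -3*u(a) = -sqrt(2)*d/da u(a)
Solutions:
 u(a) = C1*exp(3*sqrt(2)*a/2)


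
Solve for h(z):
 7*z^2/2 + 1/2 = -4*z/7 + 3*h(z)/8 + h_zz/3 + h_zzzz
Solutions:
 h(z) = 28*z^2/3 + 32*z/21 + (C1*sin(6^(1/4)*z*cos(atan(5*sqrt(2)/2)/2)/2) + C2*cos(6^(1/4)*z*cos(atan(5*sqrt(2)/2)/2)/2))*exp(-6^(1/4)*z*sin(atan(5*sqrt(2)/2)/2)/2) + (C3*sin(6^(1/4)*z*cos(atan(5*sqrt(2)/2)/2)/2) + C4*cos(6^(1/4)*z*cos(atan(5*sqrt(2)/2)/2)/2))*exp(6^(1/4)*z*sin(atan(5*sqrt(2)/2)/2)/2) - 412/27


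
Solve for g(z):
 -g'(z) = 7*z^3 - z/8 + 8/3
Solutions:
 g(z) = C1 - 7*z^4/4 + z^2/16 - 8*z/3


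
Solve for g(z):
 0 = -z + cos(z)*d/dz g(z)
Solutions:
 g(z) = C1 + Integral(z/cos(z), z)


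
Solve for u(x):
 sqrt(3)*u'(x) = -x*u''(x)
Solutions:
 u(x) = C1 + C2*x^(1 - sqrt(3))


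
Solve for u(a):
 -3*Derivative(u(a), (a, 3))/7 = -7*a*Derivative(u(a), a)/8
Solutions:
 u(a) = C1 + Integral(C2*airyai(21^(2/3)*a/6) + C3*airybi(21^(2/3)*a/6), a)


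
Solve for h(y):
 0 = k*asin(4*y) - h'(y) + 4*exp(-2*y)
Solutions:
 h(y) = C1 + k*y*asin(4*y) + k*sqrt(1 - 16*y^2)/4 - 2*exp(-2*y)


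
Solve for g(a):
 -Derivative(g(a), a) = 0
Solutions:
 g(a) = C1


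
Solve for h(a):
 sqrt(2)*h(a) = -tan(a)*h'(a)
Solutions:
 h(a) = C1/sin(a)^(sqrt(2))


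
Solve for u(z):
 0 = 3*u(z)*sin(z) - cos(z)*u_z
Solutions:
 u(z) = C1/cos(z)^3


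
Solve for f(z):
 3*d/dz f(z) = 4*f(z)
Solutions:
 f(z) = C1*exp(4*z/3)


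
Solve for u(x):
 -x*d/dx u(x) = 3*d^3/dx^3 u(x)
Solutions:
 u(x) = C1 + Integral(C2*airyai(-3^(2/3)*x/3) + C3*airybi(-3^(2/3)*x/3), x)


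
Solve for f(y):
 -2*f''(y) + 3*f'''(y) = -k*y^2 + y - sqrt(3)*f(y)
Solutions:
 f(y) = C1*exp(y*(8*2^(1/3)/(-16 + sqrt(-256 + (-16 + 243*sqrt(3))^2) + 243*sqrt(3))^(1/3) + 8 + 2^(2/3)*(-16 + sqrt(-256 + (-16 + 243*sqrt(3))^2) + 243*sqrt(3))^(1/3))/36)*sin(2^(1/3)*sqrt(3)*y*(-2^(1/3)*(-16 + 27*sqrt(-256/729 + (-16/27 + 9*sqrt(3))^2) + 243*sqrt(3))^(1/3) + 8/(-16 + 27*sqrt(-256/729 + (-16/27 + 9*sqrt(3))^2) + 243*sqrt(3))^(1/3))/36) + C2*exp(y*(8*2^(1/3)/(-16 + sqrt(-256 + (-16 + 243*sqrt(3))^2) + 243*sqrt(3))^(1/3) + 8 + 2^(2/3)*(-16 + sqrt(-256 + (-16 + 243*sqrt(3))^2) + 243*sqrt(3))^(1/3))/36)*cos(2^(1/3)*sqrt(3)*y*(-2^(1/3)*(-16 + 27*sqrt(-256/729 + (-16/27 + 9*sqrt(3))^2) + 243*sqrt(3))^(1/3) + 8/(-16 + 27*sqrt(-256/729 + (-16/27 + 9*sqrt(3))^2) + 243*sqrt(3))^(1/3))/36) + C3*exp(y*(-2^(2/3)*(-16 + sqrt(-256 + (-16 + 243*sqrt(3))^2) + 243*sqrt(3))^(1/3) - 8*2^(1/3)/(-16 + sqrt(-256 + (-16 + 243*sqrt(3))^2) + 243*sqrt(3))^(1/3) + 4)/18) - sqrt(3)*k*y^2/3 - 4*k/3 + sqrt(3)*y/3


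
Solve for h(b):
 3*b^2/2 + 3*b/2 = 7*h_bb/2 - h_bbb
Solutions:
 h(b) = C1 + C2*b + C3*exp(7*b/2) + b^4/28 + 11*b^3/98 + 33*b^2/343


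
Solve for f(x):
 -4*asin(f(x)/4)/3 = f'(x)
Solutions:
 Integral(1/asin(_y/4), (_y, f(x))) = C1 - 4*x/3


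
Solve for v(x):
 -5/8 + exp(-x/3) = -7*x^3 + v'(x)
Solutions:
 v(x) = C1 + 7*x^4/4 - 5*x/8 - 3*exp(-x/3)


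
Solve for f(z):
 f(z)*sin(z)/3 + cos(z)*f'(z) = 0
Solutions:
 f(z) = C1*cos(z)^(1/3)


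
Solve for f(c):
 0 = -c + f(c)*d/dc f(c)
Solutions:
 f(c) = -sqrt(C1 + c^2)
 f(c) = sqrt(C1 + c^2)


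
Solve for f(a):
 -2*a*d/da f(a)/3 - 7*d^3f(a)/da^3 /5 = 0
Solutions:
 f(a) = C1 + Integral(C2*airyai(-10^(1/3)*21^(2/3)*a/21) + C3*airybi(-10^(1/3)*21^(2/3)*a/21), a)


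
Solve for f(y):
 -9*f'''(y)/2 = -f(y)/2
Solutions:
 f(y) = C3*exp(3^(1/3)*y/3) + (C1*sin(3^(5/6)*y/6) + C2*cos(3^(5/6)*y/6))*exp(-3^(1/3)*y/6)


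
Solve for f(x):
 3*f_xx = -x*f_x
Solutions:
 f(x) = C1 + C2*erf(sqrt(6)*x/6)


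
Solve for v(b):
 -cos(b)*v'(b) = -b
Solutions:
 v(b) = C1 + Integral(b/cos(b), b)


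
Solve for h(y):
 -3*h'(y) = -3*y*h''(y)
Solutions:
 h(y) = C1 + C2*y^2


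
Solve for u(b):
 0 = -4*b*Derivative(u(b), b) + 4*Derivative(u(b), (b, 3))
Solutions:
 u(b) = C1 + Integral(C2*airyai(b) + C3*airybi(b), b)


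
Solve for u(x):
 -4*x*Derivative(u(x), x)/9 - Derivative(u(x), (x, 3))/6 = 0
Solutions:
 u(x) = C1 + Integral(C2*airyai(-2*3^(2/3)*x/3) + C3*airybi(-2*3^(2/3)*x/3), x)


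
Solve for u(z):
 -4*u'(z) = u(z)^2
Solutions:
 u(z) = 4/(C1 + z)


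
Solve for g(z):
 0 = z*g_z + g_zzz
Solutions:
 g(z) = C1 + Integral(C2*airyai(-z) + C3*airybi(-z), z)


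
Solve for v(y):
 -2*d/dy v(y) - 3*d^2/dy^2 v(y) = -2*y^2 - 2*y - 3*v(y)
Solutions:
 v(y) = C1*exp(y*(-1 + sqrt(10))/3) + C2*exp(-y*(1 + sqrt(10))/3) - 2*y^2/3 - 14*y/9 - 64/27


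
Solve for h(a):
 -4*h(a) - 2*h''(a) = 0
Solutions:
 h(a) = C1*sin(sqrt(2)*a) + C2*cos(sqrt(2)*a)


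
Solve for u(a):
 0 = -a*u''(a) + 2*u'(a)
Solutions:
 u(a) = C1 + C2*a^3


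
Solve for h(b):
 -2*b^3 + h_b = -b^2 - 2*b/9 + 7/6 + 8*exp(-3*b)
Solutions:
 h(b) = C1 + b^4/2 - b^3/3 - b^2/9 + 7*b/6 - 8*exp(-3*b)/3


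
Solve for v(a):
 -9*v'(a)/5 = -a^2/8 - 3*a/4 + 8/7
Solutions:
 v(a) = C1 + 5*a^3/216 + 5*a^2/24 - 40*a/63


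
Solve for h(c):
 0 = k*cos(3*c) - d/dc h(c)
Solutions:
 h(c) = C1 + k*sin(3*c)/3


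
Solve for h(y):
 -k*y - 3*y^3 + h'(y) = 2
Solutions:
 h(y) = C1 + k*y^2/2 + 3*y^4/4 + 2*y


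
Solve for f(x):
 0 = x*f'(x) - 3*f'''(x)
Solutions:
 f(x) = C1 + Integral(C2*airyai(3^(2/3)*x/3) + C3*airybi(3^(2/3)*x/3), x)


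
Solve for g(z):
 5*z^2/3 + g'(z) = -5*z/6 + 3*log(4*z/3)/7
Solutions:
 g(z) = C1 - 5*z^3/9 - 5*z^2/12 + 3*z*log(z)/7 - 3*z*log(3)/7 - 3*z/7 + 6*z*log(2)/7


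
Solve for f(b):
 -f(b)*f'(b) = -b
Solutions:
 f(b) = -sqrt(C1 + b^2)
 f(b) = sqrt(C1 + b^2)


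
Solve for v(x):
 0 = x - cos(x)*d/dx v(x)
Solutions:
 v(x) = C1 + Integral(x/cos(x), x)


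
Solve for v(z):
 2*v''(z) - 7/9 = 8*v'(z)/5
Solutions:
 v(z) = C1 + C2*exp(4*z/5) - 35*z/72


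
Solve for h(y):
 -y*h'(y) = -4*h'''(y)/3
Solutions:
 h(y) = C1 + Integral(C2*airyai(6^(1/3)*y/2) + C3*airybi(6^(1/3)*y/2), y)


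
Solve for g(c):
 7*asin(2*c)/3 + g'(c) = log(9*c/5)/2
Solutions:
 g(c) = C1 + c*log(c)/2 - 7*c*asin(2*c)/3 - c*log(5)/2 - c/2 + c*log(3) - 7*sqrt(1 - 4*c^2)/6


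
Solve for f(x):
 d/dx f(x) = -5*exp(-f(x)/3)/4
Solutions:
 f(x) = 3*log(C1 - 5*x/12)


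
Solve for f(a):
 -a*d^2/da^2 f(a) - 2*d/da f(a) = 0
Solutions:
 f(a) = C1 + C2/a


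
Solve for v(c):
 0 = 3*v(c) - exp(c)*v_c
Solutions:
 v(c) = C1*exp(-3*exp(-c))


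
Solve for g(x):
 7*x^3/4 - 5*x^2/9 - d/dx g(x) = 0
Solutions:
 g(x) = C1 + 7*x^4/16 - 5*x^3/27


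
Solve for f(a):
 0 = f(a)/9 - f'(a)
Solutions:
 f(a) = C1*exp(a/9)


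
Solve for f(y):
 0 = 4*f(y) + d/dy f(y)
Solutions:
 f(y) = C1*exp(-4*y)


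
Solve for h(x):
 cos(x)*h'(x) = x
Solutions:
 h(x) = C1 + Integral(x/cos(x), x)


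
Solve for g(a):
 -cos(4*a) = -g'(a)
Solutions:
 g(a) = C1 + sin(4*a)/4


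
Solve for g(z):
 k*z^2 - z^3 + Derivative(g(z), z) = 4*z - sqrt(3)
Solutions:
 g(z) = C1 - k*z^3/3 + z^4/4 + 2*z^2 - sqrt(3)*z


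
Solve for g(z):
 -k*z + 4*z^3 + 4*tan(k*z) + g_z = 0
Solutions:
 g(z) = C1 + k*z^2/2 - z^4 - 4*Piecewise((-log(cos(k*z))/k, Ne(k, 0)), (0, True))


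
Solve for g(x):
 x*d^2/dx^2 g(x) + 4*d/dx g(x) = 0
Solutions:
 g(x) = C1 + C2/x^3


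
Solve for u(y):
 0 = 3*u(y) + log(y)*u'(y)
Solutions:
 u(y) = C1*exp(-3*li(y))


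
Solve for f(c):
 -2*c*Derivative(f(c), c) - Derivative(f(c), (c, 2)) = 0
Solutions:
 f(c) = C1 + C2*erf(c)


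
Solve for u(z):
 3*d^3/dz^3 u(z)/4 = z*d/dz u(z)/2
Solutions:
 u(z) = C1 + Integral(C2*airyai(2^(1/3)*3^(2/3)*z/3) + C3*airybi(2^(1/3)*3^(2/3)*z/3), z)


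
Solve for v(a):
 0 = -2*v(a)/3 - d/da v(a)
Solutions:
 v(a) = C1*exp(-2*a/3)


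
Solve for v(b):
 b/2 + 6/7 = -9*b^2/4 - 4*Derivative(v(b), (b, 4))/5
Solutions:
 v(b) = C1 + C2*b + C3*b^2 + C4*b^3 - b^6/128 - b^5/192 - 5*b^4/112


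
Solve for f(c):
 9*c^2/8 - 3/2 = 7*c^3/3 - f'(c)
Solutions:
 f(c) = C1 + 7*c^4/12 - 3*c^3/8 + 3*c/2


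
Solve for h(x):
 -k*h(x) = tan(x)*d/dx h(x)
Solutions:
 h(x) = C1*exp(-k*log(sin(x)))


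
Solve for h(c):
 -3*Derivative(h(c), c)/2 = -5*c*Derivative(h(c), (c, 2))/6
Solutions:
 h(c) = C1 + C2*c^(14/5)


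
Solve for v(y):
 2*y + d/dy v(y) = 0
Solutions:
 v(y) = C1 - y^2


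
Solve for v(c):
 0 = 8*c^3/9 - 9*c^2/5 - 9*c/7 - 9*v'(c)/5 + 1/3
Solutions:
 v(c) = C1 + 10*c^4/81 - c^3/3 - 5*c^2/14 + 5*c/27


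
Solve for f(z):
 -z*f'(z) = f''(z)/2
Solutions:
 f(z) = C1 + C2*erf(z)


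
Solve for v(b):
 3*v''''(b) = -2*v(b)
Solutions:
 v(b) = (C1*sin(6^(3/4)*b/6) + C2*cos(6^(3/4)*b/6))*exp(-6^(3/4)*b/6) + (C3*sin(6^(3/4)*b/6) + C4*cos(6^(3/4)*b/6))*exp(6^(3/4)*b/6)


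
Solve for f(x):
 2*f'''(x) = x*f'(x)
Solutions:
 f(x) = C1 + Integral(C2*airyai(2^(2/3)*x/2) + C3*airybi(2^(2/3)*x/2), x)


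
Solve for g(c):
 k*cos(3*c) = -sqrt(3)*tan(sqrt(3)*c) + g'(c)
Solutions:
 g(c) = C1 + k*sin(3*c)/3 - log(cos(sqrt(3)*c))


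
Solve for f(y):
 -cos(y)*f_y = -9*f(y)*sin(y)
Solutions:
 f(y) = C1/cos(y)^9


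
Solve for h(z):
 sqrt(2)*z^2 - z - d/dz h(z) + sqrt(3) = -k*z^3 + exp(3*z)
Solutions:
 h(z) = C1 + k*z^4/4 + sqrt(2)*z^3/3 - z^2/2 + sqrt(3)*z - exp(3*z)/3


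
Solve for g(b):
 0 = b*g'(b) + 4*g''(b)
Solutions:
 g(b) = C1 + C2*erf(sqrt(2)*b/4)


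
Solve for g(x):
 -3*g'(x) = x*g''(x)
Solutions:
 g(x) = C1 + C2/x^2


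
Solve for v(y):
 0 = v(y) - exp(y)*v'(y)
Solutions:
 v(y) = C1*exp(-exp(-y))


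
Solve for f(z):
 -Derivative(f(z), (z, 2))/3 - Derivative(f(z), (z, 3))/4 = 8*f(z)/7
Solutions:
 f(z) = C1*exp(z*(-28 + 14*2^(2/3)*7^(1/3)/(27*sqrt(785) + 757)^(1/3) + 2^(1/3)*7^(2/3)*(27*sqrt(785) + 757)^(1/3))/63)*sin(14^(1/3)*sqrt(3)*z*(-7^(1/3)*(27*sqrt(785) + 757)^(1/3) + 14*2^(1/3)/(27*sqrt(785) + 757)^(1/3))/63) + C2*exp(z*(-28 + 14*2^(2/3)*7^(1/3)/(27*sqrt(785) + 757)^(1/3) + 2^(1/3)*7^(2/3)*(27*sqrt(785) + 757)^(1/3))/63)*cos(14^(1/3)*sqrt(3)*z*(-7^(1/3)*(27*sqrt(785) + 757)^(1/3) + 14*2^(1/3)/(27*sqrt(785) + 757)^(1/3))/63) + C3*exp(-2*z*(14*2^(2/3)*7^(1/3)/(27*sqrt(785) + 757)^(1/3) + 14 + 2^(1/3)*7^(2/3)*(27*sqrt(785) + 757)^(1/3))/63)


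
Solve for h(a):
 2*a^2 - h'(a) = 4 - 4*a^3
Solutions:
 h(a) = C1 + a^4 + 2*a^3/3 - 4*a


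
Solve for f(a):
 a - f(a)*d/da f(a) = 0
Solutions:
 f(a) = -sqrt(C1 + a^2)
 f(a) = sqrt(C1 + a^2)


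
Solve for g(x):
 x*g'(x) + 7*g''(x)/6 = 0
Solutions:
 g(x) = C1 + C2*erf(sqrt(21)*x/7)


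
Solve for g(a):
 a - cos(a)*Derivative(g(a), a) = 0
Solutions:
 g(a) = C1 + Integral(a/cos(a), a)


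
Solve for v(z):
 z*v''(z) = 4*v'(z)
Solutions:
 v(z) = C1 + C2*z^5


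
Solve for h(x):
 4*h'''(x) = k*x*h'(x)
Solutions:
 h(x) = C1 + Integral(C2*airyai(2^(1/3)*k^(1/3)*x/2) + C3*airybi(2^(1/3)*k^(1/3)*x/2), x)


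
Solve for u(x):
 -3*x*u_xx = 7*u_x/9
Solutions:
 u(x) = C1 + C2*x^(20/27)


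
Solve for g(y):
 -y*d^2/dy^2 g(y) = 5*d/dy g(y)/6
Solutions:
 g(y) = C1 + C2*y^(1/6)


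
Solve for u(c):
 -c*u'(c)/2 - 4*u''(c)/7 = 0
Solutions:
 u(c) = C1 + C2*erf(sqrt(7)*c/4)


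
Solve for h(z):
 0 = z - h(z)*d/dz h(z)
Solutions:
 h(z) = -sqrt(C1 + z^2)
 h(z) = sqrt(C1 + z^2)


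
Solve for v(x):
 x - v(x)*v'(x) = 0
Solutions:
 v(x) = -sqrt(C1 + x^2)
 v(x) = sqrt(C1 + x^2)


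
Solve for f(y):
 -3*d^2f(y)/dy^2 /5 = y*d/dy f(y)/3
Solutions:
 f(y) = C1 + C2*erf(sqrt(10)*y/6)


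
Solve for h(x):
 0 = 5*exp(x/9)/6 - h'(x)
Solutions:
 h(x) = C1 + 15*exp(x/9)/2


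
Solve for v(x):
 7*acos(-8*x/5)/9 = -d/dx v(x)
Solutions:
 v(x) = C1 - 7*x*acos(-8*x/5)/9 - 7*sqrt(25 - 64*x^2)/72


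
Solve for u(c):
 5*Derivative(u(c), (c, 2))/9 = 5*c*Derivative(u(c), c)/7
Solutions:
 u(c) = C1 + C2*erfi(3*sqrt(14)*c/14)


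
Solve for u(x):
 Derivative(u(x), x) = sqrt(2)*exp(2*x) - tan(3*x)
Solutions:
 u(x) = C1 + sqrt(2)*exp(2*x)/2 + log(cos(3*x))/3


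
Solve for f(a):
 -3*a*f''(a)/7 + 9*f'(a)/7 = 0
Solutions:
 f(a) = C1 + C2*a^4


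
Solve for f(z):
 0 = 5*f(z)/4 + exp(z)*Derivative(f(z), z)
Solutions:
 f(z) = C1*exp(5*exp(-z)/4)


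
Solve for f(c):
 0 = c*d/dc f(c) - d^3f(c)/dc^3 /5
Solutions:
 f(c) = C1 + Integral(C2*airyai(5^(1/3)*c) + C3*airybi(5^(1/3)*c), c)


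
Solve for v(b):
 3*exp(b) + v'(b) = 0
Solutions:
 v(b) = C1 - 3*exp(b)


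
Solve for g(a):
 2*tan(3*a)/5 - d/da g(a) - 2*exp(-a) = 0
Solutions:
 g(a) = C1 + log(tan(3*a)^2 + 1)/15 + 2*exp(-a)


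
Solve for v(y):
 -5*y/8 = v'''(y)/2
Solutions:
 v(y) = C1 + C2*y + C3*y^2 - 5*y^4/96


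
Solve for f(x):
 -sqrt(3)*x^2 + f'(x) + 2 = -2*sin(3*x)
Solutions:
 f(x) = C1 + sqrt(3)*x^3/3 - 2*x + 2*cos(3*x)/3


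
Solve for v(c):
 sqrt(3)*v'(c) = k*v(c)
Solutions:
 v(c) = C1*exp(sqrt(3)*c*k/3)


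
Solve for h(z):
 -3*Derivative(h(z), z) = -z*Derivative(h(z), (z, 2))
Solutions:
 h(z) = C1 + C2*z^4


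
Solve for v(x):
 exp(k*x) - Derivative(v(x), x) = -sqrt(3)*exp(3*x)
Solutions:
 v(x) = C1 + sqrt(3)*exp(3*x)/3 + exp(k*x)/k


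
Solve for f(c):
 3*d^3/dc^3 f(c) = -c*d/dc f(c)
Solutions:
 f(c) = C1 + Integral(C2*airyai(-3^(2/3)*c/3) + C3*airybi(-3^(2/3)*c/3), c)


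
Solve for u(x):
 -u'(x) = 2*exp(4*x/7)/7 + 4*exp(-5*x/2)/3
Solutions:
 u(x) = C1 - exp(4*x/7)/2 + 8*exp(-5*x/2)/15


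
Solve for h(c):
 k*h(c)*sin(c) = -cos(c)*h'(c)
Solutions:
 h(c) = C1*exp(k*log(cos(c)))


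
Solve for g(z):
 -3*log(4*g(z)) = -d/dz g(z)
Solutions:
 -Integral(1/(log(_y) + 2*log(2)), (_y, g(z)))/3 = C1 - z


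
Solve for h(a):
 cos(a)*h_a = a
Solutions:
 h(a) = C1 + Integral(a/cos(a), a)


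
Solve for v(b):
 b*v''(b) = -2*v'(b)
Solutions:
 v(b) = C1 + C2/b


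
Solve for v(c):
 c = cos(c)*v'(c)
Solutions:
 v(c) = C1 + Integral(c/cos(c), c)


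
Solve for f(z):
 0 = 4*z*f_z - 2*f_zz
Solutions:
 f(z) = C1 + C2*erfi(z)


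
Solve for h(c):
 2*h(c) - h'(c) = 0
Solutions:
 h(c) = C1*exp(2*c)


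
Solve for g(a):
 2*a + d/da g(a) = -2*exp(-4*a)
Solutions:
 g(a) = C1 - a^2 + exp(-4*a)/2


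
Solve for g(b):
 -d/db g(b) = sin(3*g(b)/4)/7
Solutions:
 b/7 + 2*log(cos(3*g(b)/4) - 1)/3 - 2*log(cos(3*g(b)/4) + 1)/3 = C1


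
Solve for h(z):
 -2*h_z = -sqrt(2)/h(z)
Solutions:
 h(z) = -sqrt(C1 + sqrt(2)*z)
 h(z) = sqrt(C1 + sqrt(2)*z)


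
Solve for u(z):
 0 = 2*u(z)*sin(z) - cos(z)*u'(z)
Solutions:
 u(z) = C1/cos(z)^2


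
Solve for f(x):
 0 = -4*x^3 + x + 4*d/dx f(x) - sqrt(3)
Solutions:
 f(x) = C1 + x^4/4 - x^2/8 + sqrt(3)*x/4


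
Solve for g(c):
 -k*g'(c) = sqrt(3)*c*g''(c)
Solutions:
 g(c) = C1 + c^(-sqrt(3)*re(k)/3 + 1)*(C2*sin(sqrt(3)*log(c)*Abs(im(k))/3) + C3*cos(sqrt(3)*log(c)*im(k)/3))


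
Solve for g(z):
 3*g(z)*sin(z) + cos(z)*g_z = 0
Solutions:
 g(z) = C1*cos(z)^3


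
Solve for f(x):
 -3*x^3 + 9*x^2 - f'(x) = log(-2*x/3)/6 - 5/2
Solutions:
 f(x) = C1 - 3*x^4/4 + 3*x^3 - x*log(-x)/6 + x*(-log(2) + log(3) + 16)/6


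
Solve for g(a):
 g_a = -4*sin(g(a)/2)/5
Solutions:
 4*a/5 + log(cos(g(a)/2) - 1) - log(cos(g(a)/2) + 1) = C1


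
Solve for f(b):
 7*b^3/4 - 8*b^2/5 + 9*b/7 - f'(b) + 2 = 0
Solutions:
 f(b) = C1 + 7*b^4/16 - 8*b^3/15 + 9*b^2/14 + 2*b


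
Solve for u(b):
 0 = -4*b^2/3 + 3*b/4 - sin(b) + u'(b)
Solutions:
 u(b) = C1 + 4*b^3/9 - 3*b^2/8 - cos(b)


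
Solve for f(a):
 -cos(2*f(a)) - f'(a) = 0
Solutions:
 f(a) = -asin((C1 + exp(4*a))/(C1 - exp(4*a)))/2 + pi/2
 f(a) = asin((C1 + exp(4*a))/(C1 - exp(4*a)))/2


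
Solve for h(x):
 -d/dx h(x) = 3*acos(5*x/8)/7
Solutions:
 h(x) = C1 - 3*x*acos(5*x/8)/7 + 3*sqrt(64 - 25*x^2)/35


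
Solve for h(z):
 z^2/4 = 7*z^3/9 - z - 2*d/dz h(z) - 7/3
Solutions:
 h(z) = C1 + 7*z^4/72 - z^3/24 - z^2/4 - 7*z/6


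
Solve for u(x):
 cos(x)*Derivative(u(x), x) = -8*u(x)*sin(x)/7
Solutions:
 u(x) = C1*cos(x)^(8/7)


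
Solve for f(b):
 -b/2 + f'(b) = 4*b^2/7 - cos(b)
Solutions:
 f(b) = C1 + 4*b^3/21 + b^2/4 - sin(b)


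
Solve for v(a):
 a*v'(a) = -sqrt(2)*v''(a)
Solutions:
 v(a) = C1 + C2*erf(2^(1/4)*a/2)


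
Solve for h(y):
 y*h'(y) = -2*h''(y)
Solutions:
 h(y) = C1 + C2*erf(y/2)


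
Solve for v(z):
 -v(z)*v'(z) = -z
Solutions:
 v(z) = -sqrt(C1 + z^2)
 v(z) = sqrt(C1 + z^2)


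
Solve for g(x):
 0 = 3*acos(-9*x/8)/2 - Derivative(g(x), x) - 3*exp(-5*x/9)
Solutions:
 g(x) = C1 + 3*x*acos(-9*x/8)/2 + sqrt(64 - 81*x^2)/6 + 27*exp(-5*x/9)/5


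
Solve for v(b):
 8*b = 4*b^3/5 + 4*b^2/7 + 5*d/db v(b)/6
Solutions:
 v(b) = C1 - 6*b^4/25 - 8*b^3/35 + 24*b^2/5


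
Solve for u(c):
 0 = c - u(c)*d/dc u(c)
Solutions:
 u(c) = -sqrt(C1 + c^2)
 u(c) = sqrt(C1 + c^2)


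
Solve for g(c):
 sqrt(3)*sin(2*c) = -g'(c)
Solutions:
 g(c) = C1 + sqrt(3)*cos(2*c)/2


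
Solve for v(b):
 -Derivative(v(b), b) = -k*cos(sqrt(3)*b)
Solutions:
 v(b) = C1 + sqrt(3)*k*sin(sqrt(3)*b)/3


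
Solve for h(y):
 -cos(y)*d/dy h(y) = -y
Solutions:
 h(y) = C1 + Integral(y/cos(y), y)


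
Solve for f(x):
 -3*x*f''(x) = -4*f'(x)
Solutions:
 f(x) = C1 + C2*x^(7/3)


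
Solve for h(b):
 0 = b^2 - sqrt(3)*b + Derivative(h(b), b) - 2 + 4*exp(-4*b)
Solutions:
 h(b) = C1 - b^3/3 + sqrt(3)*b^2/2 + 2*b + exp(-4*b)


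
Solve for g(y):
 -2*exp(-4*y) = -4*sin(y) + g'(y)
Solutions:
 g(y) = C1 - 4*cos(y) + exp(-4*y)/2


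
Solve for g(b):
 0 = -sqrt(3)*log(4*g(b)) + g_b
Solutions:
 -sqrt(3)*Integral(1/(log(_y) + 2*log(2)), (_y, g(b)))/3 = C1 - b


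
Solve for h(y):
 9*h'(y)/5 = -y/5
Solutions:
 h(y) = C1 - y^2/18


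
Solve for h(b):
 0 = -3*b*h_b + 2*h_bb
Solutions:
 h(b) = C1 + C2*erfi(sqrt(3)*b/2)


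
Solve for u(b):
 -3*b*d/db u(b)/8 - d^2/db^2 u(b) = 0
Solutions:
 u(b) = C1 + C2*erf(sqrt(3)*b/4)


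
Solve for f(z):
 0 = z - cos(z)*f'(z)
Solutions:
 f(z) = C1 + Integral(z/cos(z), z)


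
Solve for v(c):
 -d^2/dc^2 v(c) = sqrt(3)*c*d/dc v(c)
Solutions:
 v(c) = C1 + C2*erf(sqrt(2)*3^(1/4)*c/2)


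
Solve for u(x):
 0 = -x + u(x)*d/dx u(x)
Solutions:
 u(x) = -sqrt(C1 + x^2)
 u(x) = sqrt(C1 + x^2)


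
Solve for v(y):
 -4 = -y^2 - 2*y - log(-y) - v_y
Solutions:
 v(y) = C1 - y^3/3 - y^2 - y*log(-y) + 5*y


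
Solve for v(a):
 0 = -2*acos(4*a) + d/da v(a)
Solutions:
 v(a) = C1 + 2*a*acos(4*a) - sqrt(1 - 16*a^2)/2


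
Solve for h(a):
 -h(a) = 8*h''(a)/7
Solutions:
 h(a) = C1*sin(sqrt(14)*a/4) + C2*cos(sqrt(14)*a/4)


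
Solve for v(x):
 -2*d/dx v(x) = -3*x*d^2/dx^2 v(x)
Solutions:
 v(x) = C1 + C2*x^(5/3)


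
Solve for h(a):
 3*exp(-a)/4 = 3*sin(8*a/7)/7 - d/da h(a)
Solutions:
 h(a) = C1 - 3*cos(8*a/7)/8 + 3*exp(-a)/4


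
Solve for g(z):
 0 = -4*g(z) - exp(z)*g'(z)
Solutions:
 g(z) = C1*exp(4*exp(-z))


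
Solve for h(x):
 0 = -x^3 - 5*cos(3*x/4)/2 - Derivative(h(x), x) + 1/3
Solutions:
 h(x) = C1 - x^4/4 + x/3 - 10*sin(3*x/4)/3


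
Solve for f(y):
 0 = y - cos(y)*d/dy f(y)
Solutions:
 f(y) = C1 + Integral(y/cos(y), y)


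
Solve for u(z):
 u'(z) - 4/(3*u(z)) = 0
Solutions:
 u(z) = -sqrt(C1 + 24*z)/3
 u(z) = sqrt(C1 + 24*z)/3


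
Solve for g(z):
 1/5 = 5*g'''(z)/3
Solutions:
 g(z) = C1 + C2*z + C3*z^2 + z^3/50


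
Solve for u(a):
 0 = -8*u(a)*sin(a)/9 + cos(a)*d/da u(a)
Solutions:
 u(a) = C1/cos(a)^(8/9)


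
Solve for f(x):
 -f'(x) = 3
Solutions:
 f(x) = C1 - 3*x


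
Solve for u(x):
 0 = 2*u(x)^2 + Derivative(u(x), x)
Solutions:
 u(x) = 1/(C1 + 2*x)


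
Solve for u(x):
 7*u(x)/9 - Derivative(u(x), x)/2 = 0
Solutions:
 u(x) = C1*exp(14*x/9)


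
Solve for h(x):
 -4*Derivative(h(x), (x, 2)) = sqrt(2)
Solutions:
 h(x) = C1 + C2*x - sqrt(2)*x^2/8


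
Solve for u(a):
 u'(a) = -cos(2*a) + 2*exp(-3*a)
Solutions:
 u(a) = C1 - sin(2*a)/2 - 2*exp(-3*a)/3


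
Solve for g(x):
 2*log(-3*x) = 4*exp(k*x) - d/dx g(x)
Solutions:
 g(x) = C1 - 2*x*log(-x) + 2*x*(1 - log(3)) + Piecewise((4*exp(k*x)/k, Ne(k, 0)), (4*x, True))


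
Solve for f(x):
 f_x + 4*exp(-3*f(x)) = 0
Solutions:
 f(x) = log(C1 - 12*x)/3
 f(x) = log((-3^(1/3) - 3^(5/6)*I)*(C1 - 4*x)^(1/3)/2)
 f(x) = log((-3^(1/3) + 3^(5/6)*I)*(C1 - 4*x)^(1/3)/2)


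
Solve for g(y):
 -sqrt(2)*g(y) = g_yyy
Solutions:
 g(y) = C3*exp(-2^(1/6)*y) + (C1*sin(2^(1/6)*sqrt(3)*y/2) + C2*cos(2^(1/6)*sqrt(3)*y/2))*exp(2^(1/6)*y/2)


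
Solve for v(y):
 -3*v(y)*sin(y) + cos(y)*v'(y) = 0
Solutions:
 v(y) = C1/cos(y)^3


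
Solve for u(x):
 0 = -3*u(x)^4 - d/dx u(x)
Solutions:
 u(x) = (-3^(2/3) - 3*3^(1/6)*I)*(1/(C1 + 3*x))^(1/3)/6
 u(x) = (-3^(2/3) + 3*3^(1/6)*I)*(1/(C1 + 3*x))^(1/3)/6
 u(x) = (1/(C1 + 9*x))^(1/3)


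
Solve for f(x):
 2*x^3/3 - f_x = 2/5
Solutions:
 f(x) = C1 + x^4/6 - 2*x/5


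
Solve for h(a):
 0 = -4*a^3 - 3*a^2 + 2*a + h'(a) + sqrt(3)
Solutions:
 h(a) = C1 + a^4 + a^3 - a^2 - sqrt(3)*a


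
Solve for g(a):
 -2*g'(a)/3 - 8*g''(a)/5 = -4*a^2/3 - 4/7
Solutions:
 g(a) = C1 + C2*exp(-5*a/12) + 2*a^3/3 - 24*a^2/5 + 4182*a/175


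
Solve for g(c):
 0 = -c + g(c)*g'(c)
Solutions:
 g(c) = -sqrt(C1 + c^2)
 g(c) = sqrt(C1 + c^2)


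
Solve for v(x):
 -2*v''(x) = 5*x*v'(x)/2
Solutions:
 v(x) = C1 + C2*erf(sqrt(10)*x/4)


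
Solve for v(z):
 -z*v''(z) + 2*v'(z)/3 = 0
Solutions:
 v(z) = C1 + C2*z^(5/3)


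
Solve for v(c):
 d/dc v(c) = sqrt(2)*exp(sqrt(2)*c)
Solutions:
 v(c) = C1 + exp(sqrt(2)*c)


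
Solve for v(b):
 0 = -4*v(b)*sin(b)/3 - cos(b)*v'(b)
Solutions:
 v(b) = C1*cos(b)^(4/3)


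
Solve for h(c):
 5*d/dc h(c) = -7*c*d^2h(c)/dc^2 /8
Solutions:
 h(c) = C1 + C2/c^(33/7)


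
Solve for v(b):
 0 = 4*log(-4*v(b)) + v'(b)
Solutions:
 Integral(1/(log(-_y) + 2*log(2)), (_y, v(b)))/4 = C1 - b


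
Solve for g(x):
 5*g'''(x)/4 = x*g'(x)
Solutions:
 g(x) = C1 + Integral(C2*airyai(10^(2/3)*x/5) + C3*airybi(10^(2/3)*x/5), x)


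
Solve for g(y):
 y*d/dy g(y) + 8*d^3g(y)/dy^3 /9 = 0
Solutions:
 g(y) = C1 + Integral(C2*airyai(-3^(2/3)*y/2) + C3*airybi(-3^(2/3)*y/2), y)


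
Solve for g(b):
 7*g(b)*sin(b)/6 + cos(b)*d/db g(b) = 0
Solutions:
 g(b) = C1*cos(b)^(7/6)


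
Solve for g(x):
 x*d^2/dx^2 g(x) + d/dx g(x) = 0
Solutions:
 g(x) = C1 + C2*log(x)


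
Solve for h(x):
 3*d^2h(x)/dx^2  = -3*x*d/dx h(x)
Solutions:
 h(x) = C1 + C2*erf(sqrt(2)*x/2)


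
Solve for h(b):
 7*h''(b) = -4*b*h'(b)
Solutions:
 h(b) = C1 + C2*erf(sqrt(14)*b/7)


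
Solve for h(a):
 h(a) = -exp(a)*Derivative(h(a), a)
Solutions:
 h(a) = C1*exp(exp(-a))


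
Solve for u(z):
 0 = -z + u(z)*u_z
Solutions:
 u(z) = -sqrt(C1 + z^2)
 u(z) = sqrt(C1 + z^2)


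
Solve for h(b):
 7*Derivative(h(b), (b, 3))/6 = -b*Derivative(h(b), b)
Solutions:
 h(b) = C1 + Integral(C2*airyai(-6^(1/3)*7^(2/3)*b/7) + C3*airybi(-6^(1/3)*7^(2/3)*b/7), b)


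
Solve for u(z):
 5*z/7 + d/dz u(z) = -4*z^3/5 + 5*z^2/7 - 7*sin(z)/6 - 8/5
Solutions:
 u(z) = C1 - z^4/5 + 5*z^3/21 - 5*z^2/14 - 8*z/5 + 7*cos(z)/6


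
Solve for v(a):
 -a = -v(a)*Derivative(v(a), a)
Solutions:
 v(a) = -sqrt(C1 + a^2)
 v(a) = sqrt(C1 + a^2)


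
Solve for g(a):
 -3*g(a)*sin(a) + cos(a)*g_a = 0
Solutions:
 g(a) = C1/cos(a)^3


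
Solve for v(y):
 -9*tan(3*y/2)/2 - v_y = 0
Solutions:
 v(y) = C1 + 3*log(cos(3*y/2))


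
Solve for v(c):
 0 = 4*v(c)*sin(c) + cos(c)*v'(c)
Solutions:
 v(c) = C1*cos(c)^4


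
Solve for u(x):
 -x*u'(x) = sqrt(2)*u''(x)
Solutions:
 u(x) = C1 + C2*erf(2^(1/4)*x/2)


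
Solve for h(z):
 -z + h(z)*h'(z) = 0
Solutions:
 h(z) = -sqrt(C1 + z^2)
 h(z) = sqrt(C1 + z^2)


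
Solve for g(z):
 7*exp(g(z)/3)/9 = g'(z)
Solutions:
 g(z) = 3*log(-1/(C1 + 7*z)) + 9*log(3)


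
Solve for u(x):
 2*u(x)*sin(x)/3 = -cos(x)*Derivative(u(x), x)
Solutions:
 u(x) = C1*cos(x)^(2/3)


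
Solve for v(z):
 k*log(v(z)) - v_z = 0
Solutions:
 li(v(z)) = C1 + k*z


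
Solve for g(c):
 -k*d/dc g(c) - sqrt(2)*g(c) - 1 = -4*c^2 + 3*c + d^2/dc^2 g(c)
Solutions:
 g(c) = C1*exp(c*(-k + sqrt(k^2 - 4*sqrt(2)))/2) + C2*exp(-c*(k + sqrt(k^2 - 4*sqrt(2)))/2) + 2*sqrt(2)*c^2 - 4*c*k - 3*sqrt(2)*c/2 + 2*sqrt(2)*k^2 + 3*k/2 - 4 - sqrt(2)/2


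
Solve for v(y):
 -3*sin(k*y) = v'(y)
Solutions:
 v(y) = C1 + 3*cos(k*y)/k


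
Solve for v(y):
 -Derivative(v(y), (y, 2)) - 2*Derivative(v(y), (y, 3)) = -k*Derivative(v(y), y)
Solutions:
 v(y) = C1 + C2*exp(y*(sqrt(8*k + 1) - 1)/4) + C3*exp(-y*(sqrt(8*k + 1) + 1)/4)


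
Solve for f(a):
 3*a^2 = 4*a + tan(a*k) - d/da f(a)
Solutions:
 f(a) = C1 - a^3 + 2*a^2 + Piecewise((-log(cos(a*k))/k, Ne(k, 0)), (0, True))


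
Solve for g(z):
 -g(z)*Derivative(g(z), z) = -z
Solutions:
 g(z) = -sqrt(C1 + z^2)
 g(z) = sqrt(C1 + z^2)


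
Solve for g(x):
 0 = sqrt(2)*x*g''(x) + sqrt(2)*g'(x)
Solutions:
 g(x) = C1 + C2*log(x)


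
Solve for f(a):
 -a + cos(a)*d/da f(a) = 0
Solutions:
 f(a) = C1 + Integral(a/cos(a), a)


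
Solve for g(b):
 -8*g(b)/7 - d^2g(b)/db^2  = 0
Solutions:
 g(b) = C1*sin(2*sqrt(14)*b/7) + C2*cos(2*sqrt(14)*b/7)


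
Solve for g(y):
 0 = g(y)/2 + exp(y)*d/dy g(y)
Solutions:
 g(y) = C1*exp(exp(-y)/2)


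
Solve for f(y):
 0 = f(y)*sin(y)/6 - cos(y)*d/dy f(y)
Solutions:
 f(y) = C1/cos(y)^(1/6)


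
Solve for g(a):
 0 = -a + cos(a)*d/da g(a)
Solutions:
 g(a) = C1 + Integral(a/cos(a), a)


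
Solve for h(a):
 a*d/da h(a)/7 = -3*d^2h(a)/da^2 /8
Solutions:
 h(a) = C1 + C2*erf(2*sqrt(21)*a/21)


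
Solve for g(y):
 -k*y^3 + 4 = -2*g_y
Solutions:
 g(y) = C1 + k*y^4/8 - 2*y


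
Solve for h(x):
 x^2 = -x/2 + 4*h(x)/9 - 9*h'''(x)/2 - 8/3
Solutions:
 h(x) = C3*exp(2*3^(2/3)*x/9) + 9*x^2/4 + 9*x/8 + (C1*sin(3^(1/6)*x/3) + C2*cos(3^(1/6)*x/3))*exp(-3^(2/3)*x/9) + 6


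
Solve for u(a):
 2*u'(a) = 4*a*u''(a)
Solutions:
 u(a) = C1 + C2*a^(3/2)


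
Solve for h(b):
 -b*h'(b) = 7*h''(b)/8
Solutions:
 h(b) = C1 + C2*erf(2*sqrt(7)*b/7)


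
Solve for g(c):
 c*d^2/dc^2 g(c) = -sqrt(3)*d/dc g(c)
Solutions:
 g(c) = C1 + C2*c^(1 - sqrt(3))


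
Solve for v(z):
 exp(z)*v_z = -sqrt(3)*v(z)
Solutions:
 v(z) = C1*exp(sqrt(3)*exp(-z))


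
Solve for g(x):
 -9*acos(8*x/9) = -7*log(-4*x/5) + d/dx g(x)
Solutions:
 g(x) = C1 + 7*x*log(-x) - 9*x*acos(8*x/9) - 7*x*log(5) - 7*x + 14*x*log(2) + 9*sqrt(81 - 64*x^2)/8


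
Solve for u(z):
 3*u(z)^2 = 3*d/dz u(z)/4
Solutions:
 u(z) = -1/(C1 + 4*z)


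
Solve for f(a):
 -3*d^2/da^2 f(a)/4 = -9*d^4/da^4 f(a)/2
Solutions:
 f(a) = C1 + C2*a + C3*exp(-sqrt(6)*a/6) + C4*exp(sqrt(6)*a/6)


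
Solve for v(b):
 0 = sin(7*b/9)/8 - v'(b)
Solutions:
 v(b) = C1 - 9*cos(7*b/9)/56


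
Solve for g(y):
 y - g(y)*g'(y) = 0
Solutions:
 g(y) = -sqrt(C1 + y^2)
 g(y) = sqrt(C1 + y^2)


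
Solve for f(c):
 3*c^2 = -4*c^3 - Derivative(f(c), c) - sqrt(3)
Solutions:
 f(c) = C1 - c^4 - c^3 - sqrt(3)*c


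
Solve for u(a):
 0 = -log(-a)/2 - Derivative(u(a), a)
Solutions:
 u(a) = C1 - a*log(-a)/2 + a/2


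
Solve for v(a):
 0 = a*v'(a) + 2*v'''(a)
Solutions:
 v(a) = C1 + Integral(C2*airyai(-2^(2/3)*a/2) + C3*airybi(-2^(2/3)*a/2), a)


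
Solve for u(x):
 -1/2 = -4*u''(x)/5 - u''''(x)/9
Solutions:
 u(x) = C1 + C2*x + C3*sin(6*sqrt(5)*x/5) + C4*cos(6*sqrt(5)*x/5) + 5*x^2/16


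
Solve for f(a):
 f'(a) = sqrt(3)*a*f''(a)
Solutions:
 f(a) = C1 + C2*a^(sqrt(3)/3 + 1)


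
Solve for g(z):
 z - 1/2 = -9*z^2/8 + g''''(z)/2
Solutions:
 g(z) = C1 + C2*z + C3*z^2 + C4*z^3 + z^6/160 + z^5/60 - z^4/24


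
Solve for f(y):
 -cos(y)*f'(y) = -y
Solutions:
 f(y) = C1 + Integral(y/cos(y), y)


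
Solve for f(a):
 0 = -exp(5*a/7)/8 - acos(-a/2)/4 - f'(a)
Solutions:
 f(a) = C1 - a*acos(-a/2)/4 - sqrt(4 - a^2)/4 - 7*exp(5*a/7)/40


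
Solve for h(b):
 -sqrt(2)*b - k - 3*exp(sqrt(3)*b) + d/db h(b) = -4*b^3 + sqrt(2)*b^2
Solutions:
 h(b) = C1 - b^4 + sqrt(2)*b^3/3 + sqrt(2)*b^2/2 + b*k + sqrt(3)*exp(sqrt(3)*b)


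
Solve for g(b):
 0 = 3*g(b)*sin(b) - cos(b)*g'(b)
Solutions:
 g(b) = C1/cos(b)^3


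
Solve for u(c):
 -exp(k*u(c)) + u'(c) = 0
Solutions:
 u(c) = Piecewise((log(-1/(C1*k + c*k))/k, Ne(k, 0)), (nan, True))
 u(c) = Piecewise((C1 + c, Eq(k, 0)), (nan, True))


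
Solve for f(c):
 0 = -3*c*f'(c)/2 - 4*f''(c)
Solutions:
 f(c) = C1 + C2*erf(sqrt(3)*c/4)


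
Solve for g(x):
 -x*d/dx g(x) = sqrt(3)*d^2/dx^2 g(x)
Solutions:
 g(x) = C1 + C2*erf(sqrt(2)*3^(3/4)*x/6)


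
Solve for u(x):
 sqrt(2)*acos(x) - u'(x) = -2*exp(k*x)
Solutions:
 u(x) = C1 + sqrt(2)*(x*acos(x) - sqrt(1 - x^2)) + 2*Piecewise((exp(k*x)/k, Ne(k, 0)), (x, True))


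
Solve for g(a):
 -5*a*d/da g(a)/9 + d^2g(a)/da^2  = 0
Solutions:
 g(a) = C1 + C2*erfi(sqrt(10)*a/6)


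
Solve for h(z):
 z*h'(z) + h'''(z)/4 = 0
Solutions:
 h(z) = C1 + Integral(C2*airyai(-2^(2/3)*z) + C3*airybi(-2^(2/3)*z), z)


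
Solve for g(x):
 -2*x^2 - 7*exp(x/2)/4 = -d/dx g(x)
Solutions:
 g(x) = C1 + 2*x^3/3 + 7*exp(x/2)/2


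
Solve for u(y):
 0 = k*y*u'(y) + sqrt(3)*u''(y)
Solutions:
 u(y) = Piecewise((-sqrt(2)*3^(1/4)*sqrt(pi)*C1*erf(sqrt(2)*3^(3/4)*sqrt(k)*y/6)/(2*sqrt(k)) - C2, (k > 0) | (k < 0)), (-C1*y - C2, True))


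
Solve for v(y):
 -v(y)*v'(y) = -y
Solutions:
 v(y) = -sqrt(C1 + y^2)
 v(y) = sqrt(C1 + y^2)


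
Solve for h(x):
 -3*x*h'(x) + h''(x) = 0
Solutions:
 h(x) = C1 + C2*erfi(sqrt(6)*x/2)


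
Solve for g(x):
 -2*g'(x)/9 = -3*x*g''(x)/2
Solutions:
 g(x) = C1 + C2*x^(31/27)


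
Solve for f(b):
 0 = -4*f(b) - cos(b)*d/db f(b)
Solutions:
 f(b) = C1*(sin(b)^2 - 2*sin(b) + 1)/(sin(b)^2 + 2*sin(b) + 1)


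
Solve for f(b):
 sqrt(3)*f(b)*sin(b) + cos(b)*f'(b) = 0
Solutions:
 f(b) = C1*cos(b)^(sqrt(3))


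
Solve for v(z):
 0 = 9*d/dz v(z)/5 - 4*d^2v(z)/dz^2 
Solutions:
 v(z) = C1 + C2*exp(9*z/20)


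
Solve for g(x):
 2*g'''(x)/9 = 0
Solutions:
 g(x) = C1 + C2*x + C3*x^2


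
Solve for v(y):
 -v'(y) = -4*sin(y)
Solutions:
 v(y) = C1 - 4*cos(y)


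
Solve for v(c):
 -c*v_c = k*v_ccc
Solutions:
 v(c) = C1 + Integral(C2*airyai(c*(-1/k)^(1/3)) + C3*airybi(c*(-1/k)^(1/3)), c)
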